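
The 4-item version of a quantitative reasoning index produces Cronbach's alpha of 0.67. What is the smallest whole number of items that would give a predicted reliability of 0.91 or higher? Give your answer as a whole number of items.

Spearman-Brown solved for the length factor n:
n = r_target (1 − r_old) / [ r_old (1 − r_target) ]
n = 0.91(1 − 0.67) / [0.67(1 − 0.91)]
n = 0.3003 / 0.0603 ≈ 4.9801
Items needed = n × 4 = 4.9801 × 4 ≈ 19.92 → round up to 20

20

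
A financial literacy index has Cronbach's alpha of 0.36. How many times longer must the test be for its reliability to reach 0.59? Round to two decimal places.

Spearman-Brown solved for the length factor n:
n = r_target (1 − r_old) / [ r_old (1 − r_target) ]
n = 0.59 × (1 − 0.36) / [ 0.36 × (1 − 0.59) ]
  = 0.3776 / 0.1476 = 2.5583

2.56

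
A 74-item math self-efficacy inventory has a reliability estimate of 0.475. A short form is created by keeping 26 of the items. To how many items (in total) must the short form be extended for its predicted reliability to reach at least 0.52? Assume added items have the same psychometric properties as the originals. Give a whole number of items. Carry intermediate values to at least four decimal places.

Short-form reliability: n = 26/74 = 0.3514; r_26 = n·r/(1+(n−1)r) ≈ 0.2412
Length factor from the short form to reach 0.52: n' = 0.52(1 − 0.2412) / [0.2412(1 − 0.52)] ≈ 3.4081
Items = 3.4081 × 26 ≈ 88.61 → 89

89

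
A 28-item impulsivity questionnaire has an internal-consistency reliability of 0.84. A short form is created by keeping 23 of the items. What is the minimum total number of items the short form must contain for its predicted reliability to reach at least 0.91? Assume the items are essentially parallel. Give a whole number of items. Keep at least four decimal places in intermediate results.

54

Short-form reliability: n = 23/28 = 0.8214; r_23 = n·r/(1+(n−1)r) ≈ 0.8118
Length factor from the short form to reach 0.91: n' = 0.91(1 − 0.8118) / [0.8118(1 − 0.91)] ≈ 2.3441
Total items = 2.3441 × 23 = 53.91, rounded up to 54.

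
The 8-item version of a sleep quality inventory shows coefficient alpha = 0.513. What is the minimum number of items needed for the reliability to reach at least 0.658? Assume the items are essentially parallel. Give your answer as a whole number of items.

n = 0.658 × (1 − 0.513) / [ 0.513 × (1 − 0.658) ]
  = 0.320446 / 0.175446 = 1.8265
1.8265 × 8 = 14.61 → 15 items

15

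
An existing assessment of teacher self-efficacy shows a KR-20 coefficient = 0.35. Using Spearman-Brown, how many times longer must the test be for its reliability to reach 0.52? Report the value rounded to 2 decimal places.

2.01

Spearman-Brown solved for the length factor n:
n = r*(1 − r) / [ r (1 − r*) ]
n = [0.52 × 0.65] / [0.35 × 0.48]
  = 0.3380 / 0.1680 = 2.0119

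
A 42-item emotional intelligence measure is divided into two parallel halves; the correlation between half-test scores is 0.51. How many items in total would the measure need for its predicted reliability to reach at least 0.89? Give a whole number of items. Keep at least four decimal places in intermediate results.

164

r_full = 2(0.51)/(1 + 0.51) = 0.6755
Solve Spearman-Brown for n: n = 0.89(1 − 0.6755) / [0.6755(1 − 0.89)] = 3.8868
Items = 3.8868 × 42 ≈ 163.25 → 164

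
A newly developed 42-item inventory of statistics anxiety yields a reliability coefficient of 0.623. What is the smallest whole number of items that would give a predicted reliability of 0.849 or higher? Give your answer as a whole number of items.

n = 0.849(1 − 0.623) / [0.623(1 − 0.849)]
n = 0.320073 / 0.094073 ≈ 3.4024
3.4024 × 42 = 142.90 → 143 items

143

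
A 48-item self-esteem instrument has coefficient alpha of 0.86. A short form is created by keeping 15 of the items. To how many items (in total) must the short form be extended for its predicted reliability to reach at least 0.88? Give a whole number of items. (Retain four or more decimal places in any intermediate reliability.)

58

Short-form reliability: n = 15/48 = 0.3125; r_15 = n·r/(1+(n−1)r) ≈ 0.6575
Length factor from the short form to reach 0.88: n' = 0.88(1 − 0.6575) / [0.6575(1 − 0.88)] ≈ 3.8200
Items = 3.8200 × 15 ≈ 57.30 → 58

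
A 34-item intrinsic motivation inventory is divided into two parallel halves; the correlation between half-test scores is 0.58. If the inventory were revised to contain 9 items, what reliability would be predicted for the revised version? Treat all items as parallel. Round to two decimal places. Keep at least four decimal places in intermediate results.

First correct the split-half correlation to full-test reliability: r_full = 2 × 0.58 / (1 + 0.58) ≈ 0.7342
Then adjust to 9 items: n = 9/34 = 0.2647
r_new = n·r_full / (1 + (n − 1)·r_full) = 0.1943 / 0.4601 ≈ 0.4223

0.42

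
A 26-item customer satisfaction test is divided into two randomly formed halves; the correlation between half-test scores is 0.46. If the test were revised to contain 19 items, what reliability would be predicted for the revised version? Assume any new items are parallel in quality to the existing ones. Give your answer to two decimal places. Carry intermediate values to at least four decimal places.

First correct the split-half correlation to full-test reliability: r_full = 2 × 0.46 / (1 + 0.46) ≈ 0.6301
Length factor from 26 to 19 items: n = 19/26 = 0.7308
r_new = n·r_full / (1 + (n − 1)·r_full) = 0.4605 / 0.8304 ≈ 0.5546

0.55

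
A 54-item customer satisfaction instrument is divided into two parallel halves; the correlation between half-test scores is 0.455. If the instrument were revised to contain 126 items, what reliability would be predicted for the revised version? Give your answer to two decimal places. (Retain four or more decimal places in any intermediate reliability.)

First correct the split-half correlation to full-test reliability: r_full = 2 × 0.455 / (1 + 0.455) ≈ 0.6254
Length factor from 54 to 126 items: n = 126/54 = 2.3333
r_new = n·r_full / (1 + (n − 1)·r_full) = 1.4592 / 1.8338 ≈ 0.7957

0.80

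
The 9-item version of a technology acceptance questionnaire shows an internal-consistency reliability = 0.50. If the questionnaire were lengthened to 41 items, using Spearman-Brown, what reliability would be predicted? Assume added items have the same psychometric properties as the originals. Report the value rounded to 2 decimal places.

0.82

n = 41/9 = 4.5556
r_new = 4.5556·0.50 / [1 + (4.5556 − 1)·0.50]
     = 2.2778 / 2.7778 = 0.8200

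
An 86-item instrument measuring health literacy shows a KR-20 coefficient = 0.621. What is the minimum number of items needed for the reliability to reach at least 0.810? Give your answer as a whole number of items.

n = 0.810(1 − 0.621) / [0.621(1 − 0.810)]
n = 0.306990 / 0.117990 ≈ 2.6018
2.6018 × 86 = 223.75 → 224 items

224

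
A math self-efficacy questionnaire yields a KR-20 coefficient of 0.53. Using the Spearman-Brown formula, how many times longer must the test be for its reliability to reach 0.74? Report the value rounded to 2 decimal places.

2.52

Spearman-Brown solved for the length factor n:
n = r_target (1 − r_old) / [ r_old (1 − r_target) ]
n = [0.74 × 0.47] / [0.53 × 0.26]
n = 0.3478 / 0.1378 ≈ 2.5239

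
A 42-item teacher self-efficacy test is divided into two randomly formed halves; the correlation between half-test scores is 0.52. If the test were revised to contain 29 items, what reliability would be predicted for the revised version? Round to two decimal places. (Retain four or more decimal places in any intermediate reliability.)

0.60

Spearman-Brown correction (n = 2): r_full = 2·0.52/(1 + 0.52) = 0.6842
Then adjust to 29 items: n = 29/42 = 0.6905
r_new = n·r_full / (1 + (n − 1)·r_full) = 0.4724 / 0.7882 ≈ 0.5993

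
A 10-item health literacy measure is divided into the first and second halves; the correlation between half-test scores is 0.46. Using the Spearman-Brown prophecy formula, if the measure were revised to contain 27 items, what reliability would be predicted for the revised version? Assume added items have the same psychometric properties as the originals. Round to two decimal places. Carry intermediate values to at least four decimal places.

Spearman-Brown correction (n = 2): r_full = 2·0.46/(1 + 0.46) = 0.6301
Length factor from 10 to 27 items: n = 27/10 = 2.7000
r_new = n·r_full / (1 + (n − 1)·r_full) = 1.7013 / 2.0712 ≈ 0.8214

0.82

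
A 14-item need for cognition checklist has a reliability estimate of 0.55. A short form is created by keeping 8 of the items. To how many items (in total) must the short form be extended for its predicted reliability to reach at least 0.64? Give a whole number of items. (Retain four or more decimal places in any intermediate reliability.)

First, r for the 8-item form: n = 8/14 = 0.5714, so r_8 = 0.5714·0.55/(1 + (0.5714 − 1)·0.55) = 0.4112
Length factor from the short form to reach 0.64: n' = 0.64(1 − 0.4112) / [0.4112(1 − 0.64)] ≈ 2.5456
Items = 2.5456 × 8 ≈ 20.36 → 21

21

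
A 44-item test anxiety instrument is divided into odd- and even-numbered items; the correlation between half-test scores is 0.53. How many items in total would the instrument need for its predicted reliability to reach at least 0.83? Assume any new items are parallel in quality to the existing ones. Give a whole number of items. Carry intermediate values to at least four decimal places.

96

Corrected full-test reliability: r_full = 2 × 0.53 / (1 + 0.53) ≈ 0.6928
Solve Spearman-Brown for n: n = 0.83(1 − 0.6928) / [0.6928(1 − 0.83)] = 2.1649
Required items = 2.1649 × 44 = 95.26, so 96 items.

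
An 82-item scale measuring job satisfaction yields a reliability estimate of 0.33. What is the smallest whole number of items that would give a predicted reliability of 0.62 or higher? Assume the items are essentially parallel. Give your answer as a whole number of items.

Spearman-Brown solved for the length factor n:
n = r*(1 − r) / [ r (1 − r*) ]
n = 0.62(1 − 0.33) / [0.33(1 − 0.62)]
  = 0.4154 / 0.1254 = 3.3126
Items needed = n × 82 = 3.3126 × 82 ≈ 271.63 → round up to 272

272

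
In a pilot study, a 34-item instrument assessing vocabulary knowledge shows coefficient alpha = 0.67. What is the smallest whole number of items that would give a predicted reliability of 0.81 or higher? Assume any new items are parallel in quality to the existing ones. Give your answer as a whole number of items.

72

Invert Spearman-Brown to solve for n:
n = r_target (1 − r_old) / [ r_old (1 − r_target) ]
n = 0.81(1 − 0.67) / [0.67(1 − 0.81)]
n = 0.2673 / 0.1273 ≈ 2.0998
Items needed = n × 34 = 2.0998 × 34 ≈ 71.39 → round up to 72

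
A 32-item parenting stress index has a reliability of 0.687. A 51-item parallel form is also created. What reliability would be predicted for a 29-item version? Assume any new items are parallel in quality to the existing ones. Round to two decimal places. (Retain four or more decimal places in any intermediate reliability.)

0.67

Only the ratio of lengths matters: n = 29/32 = 0.9062
r_{29} = n·r / (1 + (n − 1)·r) = 0.6226 / 0.9356 ≈ 0.6655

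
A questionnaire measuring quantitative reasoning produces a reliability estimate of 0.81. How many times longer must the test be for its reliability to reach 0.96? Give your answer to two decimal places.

5.63

Spearman-Brown solved for the length factor n:
n = r_target (1 − r_old) / [ r_old (1 − r_target) ]
n = 0.96(1 − 0.81) / [0.81(1 − 0.96)]
  = 0.1824 / 0.0324 = 5.6296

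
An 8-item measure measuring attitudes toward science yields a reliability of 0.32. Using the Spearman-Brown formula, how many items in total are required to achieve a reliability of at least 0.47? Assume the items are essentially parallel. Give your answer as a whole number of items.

n = 0.47 × (1 − 0.32) / [ 0.32 × (1 − 0.47) ]
n = 0.3196 / 0.1696 ≈ 1.8844
Items needed = n × 8 = 1.8844 × 8 ≈ 15.08 → round up to 16

16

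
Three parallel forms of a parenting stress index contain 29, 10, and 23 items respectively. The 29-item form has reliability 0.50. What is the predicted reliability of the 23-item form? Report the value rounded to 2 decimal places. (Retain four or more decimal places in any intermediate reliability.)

0.44

The 10-item form is not needed; work directly from the 29-item form with n = 23/29 = 0.7931.
r_{23} = n·r / (1 + (n − 1)·r) = 0.3966 / 0.8965 ≈ 0.4424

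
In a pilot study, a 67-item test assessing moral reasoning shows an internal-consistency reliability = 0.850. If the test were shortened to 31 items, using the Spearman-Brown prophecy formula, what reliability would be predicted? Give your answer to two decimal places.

n = 31/67 = 0.4627
By Spearman-Brown, r_new = n r / (1 + (n − 1) r).
r_new = (0.4627 × 0.850) / (1 + (0.4627 − 1) × 0.850)
     = 0.3933 / 0.5433 = 0.7239

0.72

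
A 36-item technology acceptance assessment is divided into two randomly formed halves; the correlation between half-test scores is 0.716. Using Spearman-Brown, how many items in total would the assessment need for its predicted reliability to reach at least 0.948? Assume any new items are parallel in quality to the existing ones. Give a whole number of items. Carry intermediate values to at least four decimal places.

131

Corrected full-test reliability: r_full = 2 × 0.716 / (1 + 0.716) ≈ 0.8345
n = r_tgt(1 − r_full) / [r_full(1 − r_tgt)] = 0.948 × 0.1655 / (0.8345 × 0.052) ≈ 3.6156
Items = 3.6156 × 36 ≈ 130.16 → 131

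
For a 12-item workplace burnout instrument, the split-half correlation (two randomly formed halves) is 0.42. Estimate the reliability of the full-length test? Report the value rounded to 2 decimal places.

0.59

Each half is half the length of the full test, so the full test is n = 2 times a half.
r_full = 2(0.42) / (1 + 0.42)
       = 0.8400 / 1.4200 = 0.5915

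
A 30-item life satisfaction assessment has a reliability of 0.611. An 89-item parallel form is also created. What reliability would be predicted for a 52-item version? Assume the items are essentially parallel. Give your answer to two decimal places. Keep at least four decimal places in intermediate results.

0.73

The 89-item form is not needed; work directly from the 30-item form with n = 52/30 = 1.7333.
r_{52} = n·r / (1 + (n − 1)·r) = 1.0590 / 1.4480 ≈ 0.7314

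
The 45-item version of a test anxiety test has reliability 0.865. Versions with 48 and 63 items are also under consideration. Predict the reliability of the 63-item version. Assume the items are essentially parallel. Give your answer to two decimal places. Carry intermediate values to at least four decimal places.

0.90

Only the ratio of lengths matters: n = 63/45 = 1.4000
r_{63} = n·r / (1 + (n − 1)·r) = 1.2110 / 1.3460 ≈ 0.8997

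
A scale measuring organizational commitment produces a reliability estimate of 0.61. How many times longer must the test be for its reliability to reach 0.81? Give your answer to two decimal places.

n = 0.81(1 − 0.61) / [0.61(1 − 0.81)]
n = 0.3159 / 0.1159 ≈ 2.7256

2.73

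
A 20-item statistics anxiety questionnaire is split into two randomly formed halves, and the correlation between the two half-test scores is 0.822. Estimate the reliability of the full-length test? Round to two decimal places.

0.90

Apply the Spearman-Brown correction with n = 2:
r_full = 2(0.822) / (1 + 0.822)
       = 1.6440 / 1.8220 = 0.9023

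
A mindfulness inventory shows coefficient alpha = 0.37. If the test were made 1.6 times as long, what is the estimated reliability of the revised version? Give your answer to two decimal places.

By Spearman-Brown, r_new = n r / (1 + (n − 1) r).
r_new = 1.6·0.37 / [1 + (1.6 − 1)·0.37]
     = 0.5920 / 1.2220 = 0.4845

0.48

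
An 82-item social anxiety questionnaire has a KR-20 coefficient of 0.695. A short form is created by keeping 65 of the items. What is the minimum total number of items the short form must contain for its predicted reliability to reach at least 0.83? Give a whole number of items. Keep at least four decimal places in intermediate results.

First, r for the 65-item form: n = 65/82 = 0.7927, so r_65 = 0.7927·0.695/(1 + (0.7927 − 1)·0.695) = 0.6437
Then solve for n' with r_old = 0.6437, r_target = 0.83: n' = 0.83(1 − 0.6437)/[0.6437(1 − 0.83)] = 2.7025
Items = 2.7025 × 65 ≈ 175.66 → 176

176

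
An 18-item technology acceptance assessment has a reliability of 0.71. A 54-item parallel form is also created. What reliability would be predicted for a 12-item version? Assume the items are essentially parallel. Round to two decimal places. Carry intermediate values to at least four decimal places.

The 54-item form is not needed; work directly from the 18-item form with n = 12/18 = 0.6667.
r_{12} = n·r / (1 + (n − 1)·r) = 0.4734 / 0.7634 ≈ 0.6201

0.62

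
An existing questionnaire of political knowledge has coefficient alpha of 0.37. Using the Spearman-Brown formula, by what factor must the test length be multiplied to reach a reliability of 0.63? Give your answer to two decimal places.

n = 0.63 × (1 − 0.37) / [ 0.37 × (1 − 0.63) ]
  = 0.3969 / 0.1369 = 2.8992

2.90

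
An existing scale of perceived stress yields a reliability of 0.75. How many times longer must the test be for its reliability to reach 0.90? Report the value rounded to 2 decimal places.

n = 0.90(1 − 0.75) / [0.75(1 − 0.90)]
n = 0.2250 / 0.0750 ≈ 3.0000

3.00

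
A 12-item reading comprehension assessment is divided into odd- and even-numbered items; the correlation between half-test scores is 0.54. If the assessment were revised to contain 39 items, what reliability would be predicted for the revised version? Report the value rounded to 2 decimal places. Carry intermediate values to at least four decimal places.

Spearman-Brown correction (n = 2): r_full = 2·0.54/(1 + 0.54) = 0.7013
Length factor from 12 to 39 items: n = 39/12 = 3.2500
r_new = n·r_full / (1 + (n − 1)·r_full) = 2.2792 / 2.5779 ≈ 0.8841

0.88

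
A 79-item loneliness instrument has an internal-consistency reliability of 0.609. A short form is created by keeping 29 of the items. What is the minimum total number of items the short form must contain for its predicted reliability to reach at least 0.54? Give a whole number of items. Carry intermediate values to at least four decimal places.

60

First, r for the 29-item form: n = 29/79 = 0.3671, so r_29 = 0.3671·0.609/(1 + (0.3671 − 1)·0.609) = 0.3638
Length factor from the short form to reach 0.54: n' = 0.54(1 − 0.3638) / [0.3638(1 − 0.54)] ≈ 2.0529
Total items = 2.0529 × 29 = 59.53, rounded up to 60.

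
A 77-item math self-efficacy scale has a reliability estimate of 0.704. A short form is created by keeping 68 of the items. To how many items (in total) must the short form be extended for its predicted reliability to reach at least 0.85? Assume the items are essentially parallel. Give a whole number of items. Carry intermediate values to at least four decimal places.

184

Short-form reliability: n = 68/77 = 0.8831; r_68 = n·r/(1+(n−1)r) ≈ 0.6775
Then solve for n' with r_old = 0.6775, r_target = 0.85: n' = 0.85(1 − 0.6775)/[0.6775(1 − 0.85)] = 2.6974
Items = 2.6974 × 68 ≈ 183.42 → 184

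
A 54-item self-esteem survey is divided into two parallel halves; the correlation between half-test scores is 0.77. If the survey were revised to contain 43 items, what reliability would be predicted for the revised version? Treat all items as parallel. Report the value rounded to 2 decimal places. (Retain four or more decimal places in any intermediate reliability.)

0.84

Full-test reliability from the split-half r: r_full = 2(0.77)/(1 + 0.77) = 0.8701
Length factor from 54 to 43 items: n = 43/54 = 0.7963
r_new = n·r_full / (1 + (n − 1)·r_full) = 0.6929 / 0.8228 ≈ 0.8421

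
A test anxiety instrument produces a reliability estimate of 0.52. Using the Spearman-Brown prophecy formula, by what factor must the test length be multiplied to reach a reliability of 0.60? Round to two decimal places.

1.38

Invert Spearman-Brown to solve for n:
n = r*(1 − r) / [ r (1 − r*) ]
n = 0.60 × (1 − 0.52) / [ 0.52 × (1 − 0.60) ]
n = 0.2880 / 0.2080 ≈ 1.3846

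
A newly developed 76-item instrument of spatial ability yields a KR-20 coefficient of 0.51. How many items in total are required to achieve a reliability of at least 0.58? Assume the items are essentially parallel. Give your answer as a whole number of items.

n = 0.58 × (1 − 0.51) / [ 0.51 × (1 − 0.58) ]
  = 0.2842 / 0.2142 = 1.3268
So the test needs 1.3268 × 76 ≈ 100.84 items; rounding up, 101.

101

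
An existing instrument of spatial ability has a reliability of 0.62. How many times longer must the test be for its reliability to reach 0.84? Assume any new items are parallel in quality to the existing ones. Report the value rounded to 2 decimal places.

3.22

n = [0.84 × 0.38] / [0.62 × 0.16]
n = 0.3192 / 0.0992 ≈ 3.2177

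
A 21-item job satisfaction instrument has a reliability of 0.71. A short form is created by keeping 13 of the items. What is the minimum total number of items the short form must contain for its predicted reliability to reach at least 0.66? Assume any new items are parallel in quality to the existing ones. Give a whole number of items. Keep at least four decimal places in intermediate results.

17

Short-form reliability: n = 13/21 = 0.6190; r_13 = n·r/(1+(n−1)r) ≈ 0.6025
Length factor from the short form to reach 0.66: n' = 0.66(1 − 0.6025) / [0.6025(1 − 0.66)] ≈ 1.2807
Total items = 1.2807 × 13 = 16.65, rounded up to 17.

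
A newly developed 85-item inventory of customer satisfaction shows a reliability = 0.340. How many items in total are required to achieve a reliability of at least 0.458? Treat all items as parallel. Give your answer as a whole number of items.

140

Spearman-Brown solved for the length factor n:
n = r_target (1 − r_old) / [ r_old (1 − r_target) ]
n = 0.458 × (1 − 0.340) / [ 0.340 × (1 − 0.458) ]
n = 0.302280 / 0.184280 ≈ 1.6403
1.6403 × 85 = 139.43 → 140 items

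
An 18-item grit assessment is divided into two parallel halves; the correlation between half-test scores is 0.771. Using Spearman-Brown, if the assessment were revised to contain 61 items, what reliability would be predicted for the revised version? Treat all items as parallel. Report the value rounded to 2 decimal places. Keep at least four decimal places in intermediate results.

0.96

Full-test reliability from the split-half r: r_full = 2(0.771)/(1 + 0.771) = 0.8707
Length factor from 18 to 61 items: n = 61/18 = 3.3889
r_new = n·r_full / (1 + (n − 1)·r_full) = 2.9507 / 3.0800 ≈ 0.9580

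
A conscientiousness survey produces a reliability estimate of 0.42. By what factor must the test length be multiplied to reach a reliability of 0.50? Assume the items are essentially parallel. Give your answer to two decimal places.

1.38

n = [0.50 × 0.58] / [0.42 × 0.50]
n = 0.2900 / 0.2100 ≈ 1.3810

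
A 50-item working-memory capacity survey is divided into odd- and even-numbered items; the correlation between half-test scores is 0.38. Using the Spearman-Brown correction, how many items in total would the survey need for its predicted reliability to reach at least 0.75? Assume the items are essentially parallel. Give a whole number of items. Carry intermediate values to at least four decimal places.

Corrected full-test reliability: r_full = 2 × 0.38 / (1 + 0.38) ≈ 0.5507
Solve Spearman-Brown for n: n = 0.75(1 − 0.5507) / [0.5507(1 − 0.75)] = 2.4476
Required items = 2.4476 × 50 = 122.38, so 123 items.

123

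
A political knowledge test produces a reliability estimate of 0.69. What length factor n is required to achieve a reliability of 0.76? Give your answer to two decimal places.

1.42

n = 0.76 × (1 − 0.69) / [ 0.69 × (1 − 0.76) ]
  = 0.2356 / 0.1656 = 1.4227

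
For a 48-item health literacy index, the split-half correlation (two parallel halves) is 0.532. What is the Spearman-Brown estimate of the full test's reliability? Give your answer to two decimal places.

Each half is half the length of the full test, so the full test is n = 2 times a half.
r_full = 2(0.532) / (1 + 0.532)
r_full = 1.0640 / 1.5320 ≈ 0.6945

0.69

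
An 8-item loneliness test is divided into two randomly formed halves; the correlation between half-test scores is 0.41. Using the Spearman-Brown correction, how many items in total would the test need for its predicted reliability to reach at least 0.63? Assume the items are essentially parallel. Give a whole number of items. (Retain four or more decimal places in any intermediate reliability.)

Corrected full-test reliability: r_full = 2 × 0.41 / (1 + 0.41) ≈ 0.5816
n = r_tgt(1 − r_full) / [r_full(1 − r_tgt)] = 0.63 × 0.4184 / (0.5816 × 0.37) ≈ 1.2249
Required items = 1.2249 × 8 = 9.80, so 10 items.

10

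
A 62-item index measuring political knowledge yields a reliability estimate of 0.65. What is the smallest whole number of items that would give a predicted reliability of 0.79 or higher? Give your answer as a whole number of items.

Rearranging the Spearman-Brown formula for n,
n = r_target (1 − r_old) / [ r_old (1 − r_target) ]
n = 0.79(1 − 0.65) / [0.65(1 − 0.79)]
  = 0.2765 / 0.1365 = 2.0256
2.0256 × 62 = 125.59 → 126 items

126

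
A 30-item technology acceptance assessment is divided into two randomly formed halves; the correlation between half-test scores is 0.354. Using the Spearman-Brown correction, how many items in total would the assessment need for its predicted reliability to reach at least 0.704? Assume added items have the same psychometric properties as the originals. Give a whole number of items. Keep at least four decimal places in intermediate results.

66

Corrected full-test reliability: r_full = 2 × 0.354 / (1 + 0.354) ≈ 0.5229
n = r_tgt(1 − r_full) / [r_full(1 − r_tgt)] = 0.704 × 0.4771 / (0.5229 × 0.296) ≈ 2.1701
Required items = 2.1701 × 30 = 65.10, so 66 items.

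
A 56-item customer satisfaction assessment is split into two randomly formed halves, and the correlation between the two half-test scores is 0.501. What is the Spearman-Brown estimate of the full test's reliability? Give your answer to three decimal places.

The full test is twice the length of either half (n = 2).
r_full = 2(0.501) / (1 + 0.501)
       = 1.0020 / 1.5010 = 0.6676

0.668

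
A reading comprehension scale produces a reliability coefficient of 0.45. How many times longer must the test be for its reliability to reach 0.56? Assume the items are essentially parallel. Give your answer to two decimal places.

1.56

Rearranging the Spearman-Brown formula for n,
n = r*(1 − r) / [ r (1 − r*) ]
n = 0.56(1 − 0.45) / [0.45(1 − 0.56)]
  = 0.3080 / 0.1980 = 1.5556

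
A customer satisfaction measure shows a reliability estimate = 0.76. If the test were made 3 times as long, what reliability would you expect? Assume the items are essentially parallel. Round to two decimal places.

0.90

r_new = 3·0.76 / [1 + (3 − 1)·0.76]
r_new = 2.2800 / 2.5200 ≈ 0.9048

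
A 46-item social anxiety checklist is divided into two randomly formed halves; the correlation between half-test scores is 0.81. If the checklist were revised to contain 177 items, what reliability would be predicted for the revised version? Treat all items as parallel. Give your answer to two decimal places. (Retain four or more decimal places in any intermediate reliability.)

Full-test reliability from the split-half r: r_full = 2(0.81)/(1 + 0.81) = 0.8950
Then adjust to 177 items: n = 177/46 = 3.8478
r_new = n·r_full / (1 + (n − 1)·r_full) = 3.4438 / 3.5488 ≈ 0.9704

0.97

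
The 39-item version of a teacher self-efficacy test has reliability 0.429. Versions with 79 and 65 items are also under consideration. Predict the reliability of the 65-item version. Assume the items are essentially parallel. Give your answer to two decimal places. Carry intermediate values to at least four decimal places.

0.56

Only the ratio of lengths matters: n = 65/39 = 1.6667
r_{65} = n·r / (1 + (n − 1)·r) = 0.7150 / 1.2860 ≈ 0.5560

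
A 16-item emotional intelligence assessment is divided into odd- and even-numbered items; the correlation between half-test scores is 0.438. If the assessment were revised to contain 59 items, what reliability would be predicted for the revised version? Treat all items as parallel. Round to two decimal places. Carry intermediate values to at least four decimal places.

Full-test reliability from the split-half r: r_full = 2(0.438)/(1 + 0.438) = 0.6092
Length factor from 16 to 59 items: n = 59/16 = 3.6875
r_new = n·r_full / (1 + (n − 1)·r_full) = 2.2464 / 2.6372 ≈ 0.8518

0.85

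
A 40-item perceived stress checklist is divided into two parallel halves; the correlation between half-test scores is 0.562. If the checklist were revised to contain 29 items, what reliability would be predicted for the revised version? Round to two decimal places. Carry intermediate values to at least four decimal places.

0.65

First correct the split-half correlation to full-test reliability: r_full = 2 × 0.562 / (1 + 0.562) ≈ 0.7196
Then adjust to 29 items: n = 29/40 = 0.7250
r_new = n·r_full / (1 + (n − 1)·r_full) = 0.5217 / 0.8021 ≈ 0.6504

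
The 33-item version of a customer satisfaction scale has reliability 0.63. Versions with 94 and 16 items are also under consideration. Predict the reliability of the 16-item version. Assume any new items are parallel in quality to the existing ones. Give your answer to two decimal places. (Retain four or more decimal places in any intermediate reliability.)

0.45

The 94-item form is not needed; work directly from the 33-item form with n = 16/33 = 0.4848.
r_{16} = n·r / (1 + (n − 1)·r) = 0.3054 / 0.6754 ≈ 0.4522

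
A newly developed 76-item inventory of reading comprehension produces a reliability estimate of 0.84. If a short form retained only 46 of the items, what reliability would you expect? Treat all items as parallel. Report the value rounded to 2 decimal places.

Length ratio n = 46/76 = 0.6053
By Spearman-Brown, r_new = n r / (1 + (n − 1) r).
r_new = 0.6053·0.84 / [1 + (0.6053 − 1)·0.84]
     = 0.5085 / 0.6685 = 0.7607

0.76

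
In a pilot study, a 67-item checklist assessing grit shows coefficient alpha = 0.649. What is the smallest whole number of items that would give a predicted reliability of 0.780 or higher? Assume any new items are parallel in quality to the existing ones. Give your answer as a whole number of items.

Rearranging the Spearman-Brown formula for n,
n = r_target (1 − r_old) / [ r_old (1 − r_target) ]
n = 0.780 × (1 − 0.649) / [ 0.649 × (1 − 0.780) ]
n = 0.273780 / 0.142780 ≈ 1.9175
Items needed = n × 67 = 1.9175 × 67 ≈ 128.47 → round up to 129

129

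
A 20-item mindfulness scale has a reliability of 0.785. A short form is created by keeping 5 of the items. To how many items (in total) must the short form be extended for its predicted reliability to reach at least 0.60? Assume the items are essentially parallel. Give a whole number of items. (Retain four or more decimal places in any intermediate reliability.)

9

First, r for the 5-item form: n = 5/20 = 0.2500, so r_5 = 0.2500·0.785/(1 + (0.2500 − 1)·0.785) = 0.4772
Length factor from the short form to reach 0.60: n' = 0.60(1 − 0.4772) / [0.4772(1 − 0.60)] ≈ 1.6433
Total items = 1.6433 × 5 = 8.22, rounded up to 9.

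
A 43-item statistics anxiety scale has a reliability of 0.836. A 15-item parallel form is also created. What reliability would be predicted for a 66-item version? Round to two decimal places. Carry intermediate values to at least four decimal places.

Only the ratio of lengths matters: n = 66/43 = 1.5349
r_{66} = n·r / (1 + (n − 1)·r) = 1.2832 / 1.4472 ≈ 0.8867

0.89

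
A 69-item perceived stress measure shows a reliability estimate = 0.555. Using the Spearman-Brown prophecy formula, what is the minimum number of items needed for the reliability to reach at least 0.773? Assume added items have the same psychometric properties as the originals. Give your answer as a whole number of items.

Rearranging the Spearman-Brown formula for n,
n = r*(1 − r) / [ r (1 − r*) ]
n = 0.773 × (1 − 0.555) / [ 0.555 × (1 − 0.773) ]
n = 0.343985 / 0.125985 ≈ 2.7304
2.7304 × 69 = 188.40 → 189 items

189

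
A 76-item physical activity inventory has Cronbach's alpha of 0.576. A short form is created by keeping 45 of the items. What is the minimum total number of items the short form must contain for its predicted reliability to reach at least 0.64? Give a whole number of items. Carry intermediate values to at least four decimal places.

100

Short-form reliability: n = 45/76 = 0.5921; r_45 = n·r/(1+(n−1)r) ≈ 0.4458
Length factor from the short form to reach 0.64: n' = 0.64(1 − 0.4458) / [0.4458(1 − 0.64)] ≈ 2.2101
Total items = 2.2101 × 45 = 99.45, rounded up to 100.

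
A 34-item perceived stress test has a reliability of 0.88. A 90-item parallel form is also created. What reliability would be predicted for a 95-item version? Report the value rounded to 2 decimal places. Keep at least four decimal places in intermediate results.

0.95

Only the ratio of lengths matters: n = 95/34 = 2.7941
r_{95} = n·r / (1 + (n − 1)·r) = 2.4588 / 2.5788 ≈ 0.9535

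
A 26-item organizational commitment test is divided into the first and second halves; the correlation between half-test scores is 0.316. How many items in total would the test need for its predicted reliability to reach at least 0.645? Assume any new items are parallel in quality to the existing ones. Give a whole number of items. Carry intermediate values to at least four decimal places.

52

r_full = 2(0.316)/(1 + 0.316) = 0.4802
n = r_tgt(1 − r_full) / [r_full(1 − r_tgt)] = 0.645 × 0.5198 / (0.4802 × 0.355) ≈ 1.9667
Required items = 1.9667 × 26 = 51.13, so 52 items.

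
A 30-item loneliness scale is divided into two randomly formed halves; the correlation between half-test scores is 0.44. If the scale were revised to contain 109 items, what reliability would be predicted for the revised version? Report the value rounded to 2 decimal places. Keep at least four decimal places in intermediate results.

0.85

Spearman-Brown correction (n = 2): r_full = 2·0.44/(1 + 0.44) = 0.6111
Then adjust to 109 items: n = 109/30 = 3.6333
r_new = n·r_full / (1 + (n − 1)·r_full) = 2.2203 / 2.6092 ≈ 0.8510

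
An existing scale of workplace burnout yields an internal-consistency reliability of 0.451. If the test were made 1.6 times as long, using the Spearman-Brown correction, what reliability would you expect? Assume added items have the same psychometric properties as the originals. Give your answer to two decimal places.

Apply the Spearman-Brown prophecy formula, r' = nr / [1 + (n − 1)r]:
r_new = (1.6 × 0.451) / (1 + (1.6 − 1) × 0.451)
     = 0.7216 / 1.2706 = 0.5679

0.57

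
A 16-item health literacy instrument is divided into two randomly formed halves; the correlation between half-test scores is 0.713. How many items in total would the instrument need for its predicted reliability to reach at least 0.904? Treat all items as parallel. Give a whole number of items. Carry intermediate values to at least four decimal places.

31

Corrected full-test reliability: r_full = 2 × 0.713 / (1 + 0.713) ≈ 0.8325
Solve Spearman-Brown for n: n = 0.904(1 − 0.8325) / [0.8325(1 − 0.904)] = 1.8946
Items = 1.8946 × 16 ≈ 30.31 → 31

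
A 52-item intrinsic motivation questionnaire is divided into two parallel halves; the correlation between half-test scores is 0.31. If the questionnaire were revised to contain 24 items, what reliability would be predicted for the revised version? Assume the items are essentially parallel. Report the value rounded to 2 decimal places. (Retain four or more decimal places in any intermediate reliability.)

0.29

Spearman-Brown correction (n = 2): r_full = 2·0.31/(1 + 0.31) = 0.4733
Then adjust to 24 items: n = 24/52 = 0.4615
r_new = n·r_full / (1 + (n − 1)·r_full) = 0.2184 / 0.7451 ≈ 0.2931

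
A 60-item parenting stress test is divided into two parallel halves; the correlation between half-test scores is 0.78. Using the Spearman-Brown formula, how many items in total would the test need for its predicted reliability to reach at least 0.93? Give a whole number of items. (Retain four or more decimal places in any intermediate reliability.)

r_full = 2(0.78)/(1 + 0.78) = 0.8764
Solve Spearman-Brown for n: n = 0.93(1 − 0.8764) / [0.8764(1 − 0.93)] = 1.8737
Items = 1.8737 × 60 ≈ 112.42 → 113

113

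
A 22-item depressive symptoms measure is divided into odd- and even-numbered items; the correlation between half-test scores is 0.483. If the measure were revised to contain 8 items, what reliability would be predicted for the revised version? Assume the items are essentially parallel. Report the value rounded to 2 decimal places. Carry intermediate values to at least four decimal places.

0.40

Spearman-Brown correction (n = 2): r_full = 2·0.483/(1 + 0.483) = 0.6514
Length factor from 22 to 8 items: n = 8/22 = 0.3636
r_new = n·r_full / (1 + (n − 1)·r_full) = 0.2368 / 0.5854 ≈ 0.4045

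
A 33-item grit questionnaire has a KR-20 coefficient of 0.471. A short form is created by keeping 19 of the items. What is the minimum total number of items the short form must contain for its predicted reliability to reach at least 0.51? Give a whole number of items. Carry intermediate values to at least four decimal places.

39

First, r for the 19-item form: n = 19/33 = 0.5758, so r_19 = 0.5758·0.471/(1 + (0.5758 − 1)·0.471) = 0.3389
Then solve for n' with r_old = 0.3389, r_target = 0.51: n' = 0.51(1 − 0.3389)/[0.3389(1 − 0.51)] = 2.0303
Items = 2.0303 × 19 ≈ 38.58 → 39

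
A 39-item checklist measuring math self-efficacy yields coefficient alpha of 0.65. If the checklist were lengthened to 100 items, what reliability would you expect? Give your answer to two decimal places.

0.83

The new length is 100/39 = 2.5641 times the old.
Spearman-Brown: r_new = n·r / (1 + (n − 1)·r)
r_new = (2.5641 × 0.65) / (1 + (2.5641 − 1) × 0.65)
r_new = 1.6667 / 2.0167 ≈ 0.8264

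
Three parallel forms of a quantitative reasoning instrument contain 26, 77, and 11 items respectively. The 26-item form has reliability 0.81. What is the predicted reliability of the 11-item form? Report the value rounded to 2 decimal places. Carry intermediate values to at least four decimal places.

Only the ratio of lengths matters: n = 11/26 = 0.4231
r_{11} = n·r / (1 + (n − 1)·r) = 0.3427 / 0.5327 ≈ 0.6433

0.64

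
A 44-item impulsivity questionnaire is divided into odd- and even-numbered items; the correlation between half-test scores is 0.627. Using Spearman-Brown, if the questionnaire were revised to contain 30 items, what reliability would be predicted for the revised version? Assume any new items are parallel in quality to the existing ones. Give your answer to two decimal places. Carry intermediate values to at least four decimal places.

0.70

Full-test reliability from the split-half r: r_full = 2(0.627)/(1 + 0.627) = 0.7707
Then adjust to 30 items: n = 30/44 = 0.6818
r_new = n·r_full / (1 + (n − 1)·r_full) = 0.5255 / 0.7548 ≈ 0.6962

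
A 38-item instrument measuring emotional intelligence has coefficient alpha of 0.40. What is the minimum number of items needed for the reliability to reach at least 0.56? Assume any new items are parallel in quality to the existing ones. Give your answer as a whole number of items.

73

Rearranging the Spearman-Brown formula for n,
n = r*(1 − r) / [ r (1 − r*) ]
n = [0.56 × 0.60] / [0.40 × 0.44]
  = 0.3360 / 0.1760 = 1.9091
1.9091 × 38 = 72.55 → 73 items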